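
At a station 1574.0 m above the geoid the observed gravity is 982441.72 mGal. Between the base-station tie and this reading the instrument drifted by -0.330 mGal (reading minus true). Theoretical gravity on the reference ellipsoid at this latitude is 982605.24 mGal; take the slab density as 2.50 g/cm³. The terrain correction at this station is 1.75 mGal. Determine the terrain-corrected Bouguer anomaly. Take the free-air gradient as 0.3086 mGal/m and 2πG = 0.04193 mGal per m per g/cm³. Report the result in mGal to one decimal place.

Drift-corrected reading = 982441.72 − (-0.330) = 982442.050 mGal
Free-air correction = 0.3086 × 1574.0 = 485.74 mGal
Free-air anomaly = 982442.050 − 982605.24 + (485.74) = 322.550 mGal
Bouguer slab correction = 0.04193 × 2.50 × 1574.0 = 164.99 mGal
Simple Bouguer anomaly = 322.550 − (164.99) = 157.560 mGal
Complete Bouguer anomaly = 157.560 + 1.75 = 159.310 mGal

159.3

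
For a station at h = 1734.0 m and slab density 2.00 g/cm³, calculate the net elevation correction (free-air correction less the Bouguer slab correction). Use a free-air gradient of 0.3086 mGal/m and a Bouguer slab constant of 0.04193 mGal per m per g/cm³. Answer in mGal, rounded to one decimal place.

389.7

Combined gradient = 0.3086 − 0.04193 × 2.00 = 0.2247400 mGal/m
Combined elevation correction = 0.2247400 × 1734.0 = 389.7 mGal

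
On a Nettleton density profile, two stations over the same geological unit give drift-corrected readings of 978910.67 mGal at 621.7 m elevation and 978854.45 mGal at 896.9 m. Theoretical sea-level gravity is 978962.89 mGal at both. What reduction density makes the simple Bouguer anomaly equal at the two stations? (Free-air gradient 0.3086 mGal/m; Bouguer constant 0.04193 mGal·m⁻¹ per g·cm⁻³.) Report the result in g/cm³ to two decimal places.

2.49

Δg_obs = 978854.45 − 978910.67 = -56.22 mGal over Δh = 896.9 − 621.7 = 275.2 m
Equal Bouguer anomalies ⇒ Δg_obs + (0.3086 − 0.04193ρ)·Δh = 0
0.3086 − 0.04193ρ = −Δg_obs/Δh = 0.20429
ρ = (0.3086 − 0.20429) / 0.04193 = 2.49 g/cm³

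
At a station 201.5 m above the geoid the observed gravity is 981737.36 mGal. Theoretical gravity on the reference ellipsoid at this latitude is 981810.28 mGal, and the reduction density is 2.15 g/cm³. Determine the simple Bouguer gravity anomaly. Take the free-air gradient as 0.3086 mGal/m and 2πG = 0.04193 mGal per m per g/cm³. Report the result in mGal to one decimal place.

-28.9

Free-air correction = 0.3086 × 201.5 = 62.18 mGal
Free-air anomaly = 981737.36 − 981810.28 + (62.18) = -10.74 mGal
Bouguer slab correction = 0.04193 × 2.15 × 201.5 = 18.17 mGal
Simple Bouguer anomaly = -10.74 − (18.17) = -28.91 mGal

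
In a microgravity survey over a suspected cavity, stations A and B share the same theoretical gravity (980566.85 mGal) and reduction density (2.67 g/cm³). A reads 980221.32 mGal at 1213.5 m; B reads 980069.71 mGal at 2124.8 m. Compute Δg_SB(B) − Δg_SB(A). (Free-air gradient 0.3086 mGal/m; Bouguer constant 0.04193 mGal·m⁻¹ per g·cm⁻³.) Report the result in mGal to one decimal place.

Δg_SB(A) = 980221.32 − 980566.85 + 0.3086×1213.5 − 0.04193×2.67×1213.5 = -106.90 mGal
Δg_SB(B) = 980069.71 − 980566.85 + 0.3086×2124.8 − 0.04193×2.67×2124.8 = -79.30 mGal
Difference = -79.30 − (-106.90) = 27.60 mGal

27.6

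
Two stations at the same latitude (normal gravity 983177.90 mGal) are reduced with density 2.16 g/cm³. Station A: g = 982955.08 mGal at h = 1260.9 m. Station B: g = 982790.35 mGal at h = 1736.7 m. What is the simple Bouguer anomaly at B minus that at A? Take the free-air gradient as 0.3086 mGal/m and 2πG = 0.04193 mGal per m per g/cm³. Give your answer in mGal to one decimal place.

Δg_SB(A) = 982955.08 − 983177.90 + 0.3086×1260.9 − 0.04193×2.16×1260.9 = 52.10 mGal
Δg_SB(B) = 982790.35 − 983177.90 + 0.3086×1736.7 − 0.04193×2.16×1736.7 = -8.90 mGal
Difference = -8.90 − (52.10) = -61.00 mGal

-61.0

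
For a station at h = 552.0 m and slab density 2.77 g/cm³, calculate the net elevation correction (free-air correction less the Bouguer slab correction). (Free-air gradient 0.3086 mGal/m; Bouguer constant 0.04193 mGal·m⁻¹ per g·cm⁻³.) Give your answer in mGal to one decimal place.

106.2

Combined gradient = 0.3086 − 0.04193 × 2.77 = 0.1924539 mGal/m
Combined elevation correction = 0.1924539 × 552.0 = 106.2 mGal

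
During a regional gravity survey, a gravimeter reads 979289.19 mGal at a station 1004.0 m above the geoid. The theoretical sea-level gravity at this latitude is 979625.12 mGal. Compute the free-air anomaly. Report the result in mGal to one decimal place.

Free-air correction = 0.3086 × 1004.0 = 309.83 mGal
Free-air anomaly = 979289.19 − 979625.12 + (309.83) = -26.10 mGal

-26.1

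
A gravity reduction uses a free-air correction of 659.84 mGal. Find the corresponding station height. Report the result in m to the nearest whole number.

2138

h = 659.84 / 0.3086 = 2138.17 m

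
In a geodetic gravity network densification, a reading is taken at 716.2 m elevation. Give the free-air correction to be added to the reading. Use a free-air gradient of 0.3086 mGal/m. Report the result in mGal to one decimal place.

221.0

Free-air correction = 0.3086 × 716.2 = 221.0 mGal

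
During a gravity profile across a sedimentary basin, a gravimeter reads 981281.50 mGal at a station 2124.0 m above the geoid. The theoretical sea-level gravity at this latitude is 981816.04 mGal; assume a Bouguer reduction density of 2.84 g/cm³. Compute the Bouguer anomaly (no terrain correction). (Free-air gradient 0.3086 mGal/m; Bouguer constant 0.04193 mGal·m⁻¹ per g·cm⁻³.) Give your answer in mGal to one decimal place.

-132.0

Free-air correction = 0.3086 × 2124.0 = 655.47 mGal
Free-air anomaly = 981281.50 − 981816.04 + (655.47) = 120.93 mGal
Bouguer slab correction = 0.04193 × 2.84 × 2124.0 = 252.93 mGal
Simple Bouguer anomaly = 120.93 − (252.93) = -132.00 mGal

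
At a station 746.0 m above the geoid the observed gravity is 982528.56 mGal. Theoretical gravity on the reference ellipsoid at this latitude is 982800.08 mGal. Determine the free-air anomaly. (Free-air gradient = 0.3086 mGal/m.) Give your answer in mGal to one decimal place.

-41.3

Free-air correction = 0.3086 × 746.0 = 230.22 mGal
Free-air anomaly = 982528.56 − 982800.08 + (230.22) = -41.30 mGal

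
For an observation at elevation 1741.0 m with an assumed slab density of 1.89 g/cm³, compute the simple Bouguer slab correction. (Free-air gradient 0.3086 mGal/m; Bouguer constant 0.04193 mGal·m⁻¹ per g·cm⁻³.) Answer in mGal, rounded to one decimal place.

138.0

Bouguer slab correction = 0.04193 × 1.89 × 1741.0 = 138.0 mGal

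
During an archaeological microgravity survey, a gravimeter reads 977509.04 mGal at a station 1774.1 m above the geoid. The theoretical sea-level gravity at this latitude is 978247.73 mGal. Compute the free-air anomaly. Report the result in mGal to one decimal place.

-191.2

Free-air correction = 0.3086 × 1774.1 = 547.49 mGal
Free-air anomaly = 977509.04 − 978247.73 + (547.49) = -191.20 mGal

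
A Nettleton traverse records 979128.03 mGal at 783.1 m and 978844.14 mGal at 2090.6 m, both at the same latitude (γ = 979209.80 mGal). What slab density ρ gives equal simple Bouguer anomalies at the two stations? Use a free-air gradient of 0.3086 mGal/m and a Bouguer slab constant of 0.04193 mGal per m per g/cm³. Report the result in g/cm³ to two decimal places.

Δg_obs = 978844.14 − 979128.03 = -283.89 mGal over Δh = 2090.6 − 783.1 = 1307.5 m
Equal Bouguer anomalies ⇒ Δg_obs + (0.3086 − 0.04193ρ)·Δh = 0
0.3086 − 0.04193ρ = −Δg_obs/Δh = 0.21712
ρ = (0.3086 − 0.21712) / 0.04193 = 2.18 g/cm³

2.18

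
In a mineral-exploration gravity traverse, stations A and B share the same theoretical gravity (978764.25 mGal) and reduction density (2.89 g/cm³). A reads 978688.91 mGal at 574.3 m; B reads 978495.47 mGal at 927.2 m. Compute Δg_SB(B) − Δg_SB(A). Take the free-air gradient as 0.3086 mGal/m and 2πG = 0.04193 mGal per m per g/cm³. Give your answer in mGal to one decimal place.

-127.3

Δg_SB(A) = 978688.91 − 978764.25 + 0.3086×574.3 − 0.04193×2.89×574.3 = 32.30 mGal
Δg_SB(B) = 978495.47 − 978764.25 + 0.3086×927.2 − 0.04193×2.89×927.2 = -95.00 mGal
Difference = -95.00 − (32.30) = -127.30 mGal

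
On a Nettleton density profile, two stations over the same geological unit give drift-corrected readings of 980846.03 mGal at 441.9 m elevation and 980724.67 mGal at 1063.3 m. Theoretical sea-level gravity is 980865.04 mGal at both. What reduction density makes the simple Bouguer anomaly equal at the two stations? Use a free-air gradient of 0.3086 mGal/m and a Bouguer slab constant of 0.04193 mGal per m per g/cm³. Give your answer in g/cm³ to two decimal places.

Δg_obs = 980724.67 − 980846.03 = -121.36 mGal over Δh = 1063.3 − 441.9 = 621.4 m
Equal Bouguer anomalies ⇒ Δg_obs + (0.3086 − 0.04193ρ)·Δh = 0
0.3086 − 0.04193ρ = −Δg_obs/Δh = 0.19530
ρ = (0.3086 − 0.19530) / 0.04193 = 2.70 g/cm³

2.70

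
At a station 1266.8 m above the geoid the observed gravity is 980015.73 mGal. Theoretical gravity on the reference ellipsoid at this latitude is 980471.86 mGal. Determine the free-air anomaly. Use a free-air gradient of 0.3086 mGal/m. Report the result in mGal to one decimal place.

-65.2

Free-air correction = 0.3086 × 1266.8 = 390.93 mGal
Free-air anomaly = 980015.73 − 980471.86 + (390.93) = -65.20 mGal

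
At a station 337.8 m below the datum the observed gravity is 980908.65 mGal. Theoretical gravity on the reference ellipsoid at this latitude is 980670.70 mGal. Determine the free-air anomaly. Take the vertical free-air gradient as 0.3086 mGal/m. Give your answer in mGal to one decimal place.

133.7

Free-air correction = 0.3086 × -337.8 = -104.25 mGal
Free-air anomaly = 980908.65 − 980670.70 + (-104.25) = 133.70 mGal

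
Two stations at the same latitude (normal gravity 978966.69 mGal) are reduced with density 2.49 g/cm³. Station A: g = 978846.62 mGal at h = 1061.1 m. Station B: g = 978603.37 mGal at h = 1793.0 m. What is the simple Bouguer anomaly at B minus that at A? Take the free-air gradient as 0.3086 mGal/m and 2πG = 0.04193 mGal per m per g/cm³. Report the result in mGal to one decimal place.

Δg_SB(A) = 978846.62 − 978966.69 + 0.3086×1061.1 − 0.04193×2.49×1061.1 = 96.60 mGal
Δg_SB(B) = 978603.37 − 978966.69 + 0.3086×1793.0 − 0.04193×2.49×1793.0 = 2.80 mGal
Difference = 2.80 − (96.60) = -93.80 mGal

-93.8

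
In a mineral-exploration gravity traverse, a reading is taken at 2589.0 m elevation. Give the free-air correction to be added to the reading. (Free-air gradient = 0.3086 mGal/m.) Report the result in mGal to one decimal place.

799.0

Free-air correction = 0.3086 × 2589.0 = 799.0 mGal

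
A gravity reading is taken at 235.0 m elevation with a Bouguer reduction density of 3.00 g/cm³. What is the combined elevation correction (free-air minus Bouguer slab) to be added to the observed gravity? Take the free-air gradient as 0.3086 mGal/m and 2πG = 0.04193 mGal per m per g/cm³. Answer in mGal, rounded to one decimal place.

43.0

Combined gradient = 0.3086 − 0.04193 × 3.00 = 0.1828100 mGal/m
Combined elevation correction = 0.1828100 × 235.0 = 43.0 mGal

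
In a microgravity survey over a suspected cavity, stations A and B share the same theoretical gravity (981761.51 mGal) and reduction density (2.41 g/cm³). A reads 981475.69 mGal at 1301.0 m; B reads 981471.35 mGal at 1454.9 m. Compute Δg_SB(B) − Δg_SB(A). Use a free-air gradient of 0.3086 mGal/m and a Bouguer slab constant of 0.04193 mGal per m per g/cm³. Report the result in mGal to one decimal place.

Δg_SB(A) = 981475.69 − 981761.51 + 0.3086×1301.0 − 0.04193×2.41×1301.0 = -15.80 mGal
Δg_SB(B) = 981471.35 − 981761.51 + 0.3086×1454.9 − 0.04193×2.41×1454.9 = 11.80 mGal
Difference = 11.80 − (-15.80) = 27.60 mGal

27.6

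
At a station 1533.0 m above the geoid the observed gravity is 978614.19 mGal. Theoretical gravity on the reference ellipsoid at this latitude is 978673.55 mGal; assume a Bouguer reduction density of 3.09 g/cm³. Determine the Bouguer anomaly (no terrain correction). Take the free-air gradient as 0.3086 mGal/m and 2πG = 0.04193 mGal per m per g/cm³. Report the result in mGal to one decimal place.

215.1

Free-air correction = 0.3086 × 1533.0 = 473.08 mGal
Free-air anomaly = 978614.19 − 978673.55 + (473.08) = 413.72 mGal
Bouguer slab correction = 0.04193 × 3.09 × 1533.0 = 198.62 mGal
Simple Bouguer anomaly = 413.72 − (198.62) = 215.10 mGal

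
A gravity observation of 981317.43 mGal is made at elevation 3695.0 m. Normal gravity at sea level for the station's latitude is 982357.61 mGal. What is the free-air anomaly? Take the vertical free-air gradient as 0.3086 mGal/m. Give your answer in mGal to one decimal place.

Free-air correction = 0.3086 × 3695.0 = 1140.28 mGal
Free-air anomaly = 981317.43 − 982357.61 + (1140.28) = 100.10 mGal

100.1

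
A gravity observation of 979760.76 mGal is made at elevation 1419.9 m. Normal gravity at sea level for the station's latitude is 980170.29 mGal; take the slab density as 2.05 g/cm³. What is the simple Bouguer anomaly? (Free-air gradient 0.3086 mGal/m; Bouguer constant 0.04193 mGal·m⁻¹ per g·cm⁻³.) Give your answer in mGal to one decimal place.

Free-air correction = 0.3086 × 1419.9 = 438.18 mGal
Free-air anomaly = 979760.76 − 980170.29 + (438.18) = 28.65 mGal
Bouguer slab correction = 0.04193 × 2.05 × 1419.9 = 122.05 mGal
Simple Bouguer anomaly = 28.65 − (122.05) = -93.40 mGal

-93.4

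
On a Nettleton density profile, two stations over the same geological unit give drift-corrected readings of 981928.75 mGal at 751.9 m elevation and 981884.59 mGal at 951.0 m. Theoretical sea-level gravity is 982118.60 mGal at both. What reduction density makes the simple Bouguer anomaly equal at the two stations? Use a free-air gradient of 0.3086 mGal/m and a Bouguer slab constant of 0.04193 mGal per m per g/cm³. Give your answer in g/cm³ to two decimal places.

Δg_obs = 981884.59 − 981928.75 = -44.16 mGal over Δh = 951.0 − 751.9 = 199.1 m
Equal Bouguer anomalies ⇒ Δg_obs + (0.3086 − 0.04193ρ)·Δh = 0
0.3086 − 0.04193ρ = −Δg_obs/Δh = 0.22180
ρ = (0.3086 − 0.22180) / 0.04193 = 2.07 g/cm³

2.07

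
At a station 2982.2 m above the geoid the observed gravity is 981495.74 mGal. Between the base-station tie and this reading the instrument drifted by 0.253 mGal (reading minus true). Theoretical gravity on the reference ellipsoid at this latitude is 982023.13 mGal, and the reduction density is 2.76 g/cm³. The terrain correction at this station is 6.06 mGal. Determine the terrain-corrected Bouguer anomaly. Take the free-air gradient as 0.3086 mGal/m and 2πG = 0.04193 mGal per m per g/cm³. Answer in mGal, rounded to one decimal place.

53.6

Drift-corrected reading = 981495.74 − (0.253) = 981495.487 mGal
Free-air correction = 0.3086 × 2982.2 = 920.31 mGal
Free-air anomaly = 981495.487 − 982023.13 + (920.31) = 392.667 mGal
Bouguer slab correction = 0.04193 × 2.76 × 2982.2 = 345.12 mGal
Simple Bouguer anomaly = 392.667 − (345.12) = 47.547 mGal
Complete Bouguer anomaly = 47.547 + 6.06 = 53.607 mGal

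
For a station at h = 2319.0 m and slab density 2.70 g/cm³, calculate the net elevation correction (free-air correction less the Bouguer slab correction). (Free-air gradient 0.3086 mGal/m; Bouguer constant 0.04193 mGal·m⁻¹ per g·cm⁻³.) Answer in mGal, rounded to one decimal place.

Combined gradient = 0.3086 − 0.04193 × 2.70 = 0.1953890 mGal/m
Combined elevation correction = 0.1953890 × 2319.0 = 453.1 mGal

453.1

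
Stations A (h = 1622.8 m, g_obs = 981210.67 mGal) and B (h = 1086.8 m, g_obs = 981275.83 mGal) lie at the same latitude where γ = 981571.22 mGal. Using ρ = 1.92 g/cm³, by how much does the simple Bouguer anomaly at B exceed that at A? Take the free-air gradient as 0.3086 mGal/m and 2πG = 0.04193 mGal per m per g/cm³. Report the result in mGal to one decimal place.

-57.1

Δg_SB(A) = 981210.67 − 981571.22 + 0.3086×1622.8 − 0.04193×1.92×1622.8 = 9.60 mGal
Δg_SB(B) = 981275.83 − 981571.22 + 0.3086×1086.8 − 0.04193×1.92×1086.8 = -47.50 mGal
Difference = -47.50 − (9.60) = -57.10 mGal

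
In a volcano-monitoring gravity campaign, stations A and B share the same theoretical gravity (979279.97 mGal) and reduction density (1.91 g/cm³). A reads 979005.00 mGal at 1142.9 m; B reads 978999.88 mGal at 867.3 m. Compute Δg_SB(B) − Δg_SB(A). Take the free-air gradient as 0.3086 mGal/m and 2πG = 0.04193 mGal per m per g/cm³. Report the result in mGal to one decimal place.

Δg_SB(A) = 979005.00 − 979279.97 + 0.3086×1142.9 − 0.04193×1.91×1142.9 = -13.80 mGal
Δg_SB(B) = 978999.88 − 979279.97 + 0.3086×867.3 − 0.04193×1.91×867.3 = -81.90 mGal
Difference = -81.90 − (-13.80) = -68.10 mGal

-68.1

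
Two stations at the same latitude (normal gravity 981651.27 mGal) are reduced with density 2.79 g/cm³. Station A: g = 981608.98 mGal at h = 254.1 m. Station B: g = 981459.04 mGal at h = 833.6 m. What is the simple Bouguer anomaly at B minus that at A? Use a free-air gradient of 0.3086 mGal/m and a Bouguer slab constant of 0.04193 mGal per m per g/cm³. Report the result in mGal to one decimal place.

-38.9

Δg_SB(A) = 981608.98 − 981651.27 + 0.3086×254.1 − 0.04193×2.79×254.1 = 6.40 mGal
Δg_SB(B) = 981459.04 − 981651.27 + 0.3086×833.6 − 0.04193×2.79×833.6 = -32.50 mGal
Difference = -32.50 − (6.40) = -38.90 mGal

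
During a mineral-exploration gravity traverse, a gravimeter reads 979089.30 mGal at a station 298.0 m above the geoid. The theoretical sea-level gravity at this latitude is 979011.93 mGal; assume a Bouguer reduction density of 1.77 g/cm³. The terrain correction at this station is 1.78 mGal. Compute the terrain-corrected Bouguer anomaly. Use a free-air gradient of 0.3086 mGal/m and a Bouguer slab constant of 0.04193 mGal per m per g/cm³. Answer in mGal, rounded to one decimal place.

Free-air correction = 0.3086 × 298.0 = 91.96 mGal
Free-air anomaly = 979089.30 − 979011.93 + (91.96) = 169.33 mGal
Bouguer slab correction = 0.04193 × 1.77 × 298.0 = 22.12 mGal
Simple Bouguer anomaly = 169.33 − (22.12) = 147.21 mGal
Complete Bouguer anomaly = 147.21 + 1.78 = 148.99 mGal

149.0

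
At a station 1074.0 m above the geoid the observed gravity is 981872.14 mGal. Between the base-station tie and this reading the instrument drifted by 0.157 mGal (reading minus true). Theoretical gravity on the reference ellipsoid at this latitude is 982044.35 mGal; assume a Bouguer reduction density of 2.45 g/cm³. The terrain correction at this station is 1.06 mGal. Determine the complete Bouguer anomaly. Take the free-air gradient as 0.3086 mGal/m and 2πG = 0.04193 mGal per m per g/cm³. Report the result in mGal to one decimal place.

49.8

Drift-corrected reading = 981872.14 − (0.157) = 981871.983 mGal
Free-air correction = 0.3086 × 1074.0 = 331.44 mGal
Free-air anomaly = 981871.983 − 982044.35 + (331.44) = 159.073 mGal
Bouguer slab correction = 0.04193 × 2.45 × 1074.0 = 110.33 mGal
Simple Bouguer anomaly = 159.073 − (110.33) = 48.743 mGal
Complete Bouguer anomaly = 48.743 + 1.06 = 49.803 mGal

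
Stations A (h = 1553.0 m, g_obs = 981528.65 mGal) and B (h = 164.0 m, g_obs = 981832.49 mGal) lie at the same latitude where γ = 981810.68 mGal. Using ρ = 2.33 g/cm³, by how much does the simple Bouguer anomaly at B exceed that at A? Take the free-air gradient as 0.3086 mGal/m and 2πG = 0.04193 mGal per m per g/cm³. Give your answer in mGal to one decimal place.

Δg_SB(A) = 981528.65 − 981810.68 + 0.3086×1553.0 − 0.04193×2.33×1553.0 = 45.50 mGal
Δg_SB(B) = 981832.49 − 981810.68 + 0.3086×164.0 − 0.04193×2.33×164.0 = 56.40 mGal
Difference = 56.40 − (45.50) = 10.90 mGal

10.9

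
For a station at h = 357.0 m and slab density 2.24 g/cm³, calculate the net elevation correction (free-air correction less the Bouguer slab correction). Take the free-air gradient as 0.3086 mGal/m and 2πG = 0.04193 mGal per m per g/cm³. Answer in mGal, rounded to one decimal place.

76.6

Combined gradient = 0.3086 − 0.04193 × 2.24 = 0.2146768 mGal/m
Combined elevation correction = 0.2146768 × 357.0 = 76.6 mGal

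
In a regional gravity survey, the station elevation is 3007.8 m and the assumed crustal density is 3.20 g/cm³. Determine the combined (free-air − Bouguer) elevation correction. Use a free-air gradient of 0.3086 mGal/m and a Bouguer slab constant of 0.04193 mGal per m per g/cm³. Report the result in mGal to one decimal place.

Combined gradient = 0.3086 − 0.04193 × 3.20 = 0.1744240 mGal/m
Combined elevation correction = 0.1744240 × 3007.8 = 524.6 mGal

524.6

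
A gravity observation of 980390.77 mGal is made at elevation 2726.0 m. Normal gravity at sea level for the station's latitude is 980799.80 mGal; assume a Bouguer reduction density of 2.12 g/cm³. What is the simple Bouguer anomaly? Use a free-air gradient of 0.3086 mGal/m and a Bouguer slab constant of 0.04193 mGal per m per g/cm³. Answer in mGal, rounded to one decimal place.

189.9

Free-air correction = 0.3086 × 2726.0 = 841.24 mGal
Free-air anomaly = 980390.77 − 980799.80 + (841.24) = 432.21 mGal
Bouguer slab correction = 0.04193 × 2.12 × 2726.0 = 242.32 mGal
Simple Bouguer anomaly = 432.21 − (242.32) = 189.89 mGal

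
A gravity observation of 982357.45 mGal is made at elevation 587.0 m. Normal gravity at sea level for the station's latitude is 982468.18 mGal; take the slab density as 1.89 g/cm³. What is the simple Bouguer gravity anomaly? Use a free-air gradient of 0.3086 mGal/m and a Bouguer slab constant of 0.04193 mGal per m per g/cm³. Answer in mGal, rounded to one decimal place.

Free-air correction = 0.3086 × 587.0 = 181.15 mGal
Free-air anomaly = 982357.45 − 982468.18 + (181.15) = 70.42 mGal
Bouguer slab correction = 0.04193 × 1.89 × 587.0 = 46.52 mGal
Simple Bouguer anomaly = 70.42 − (46.52) = 23.90 mGal

23.9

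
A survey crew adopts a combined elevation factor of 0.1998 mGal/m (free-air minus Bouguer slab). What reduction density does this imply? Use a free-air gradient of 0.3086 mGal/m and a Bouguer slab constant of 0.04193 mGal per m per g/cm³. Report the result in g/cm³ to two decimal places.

0.1998 = 0.3086 − 0.04193 × ρ
ρ = (0.3086 − 0.1998) / 0.04193 = 2.59 g/cm³

2.59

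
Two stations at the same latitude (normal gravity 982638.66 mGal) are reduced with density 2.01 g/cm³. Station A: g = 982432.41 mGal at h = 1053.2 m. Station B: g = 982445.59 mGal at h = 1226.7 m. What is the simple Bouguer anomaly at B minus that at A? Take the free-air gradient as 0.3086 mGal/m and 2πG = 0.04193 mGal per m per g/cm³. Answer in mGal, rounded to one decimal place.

Δg_SB(A) = 982432.41 − 982638.66 + 0.3086×1053.2 − 0.04193×2.01×1053.2 = 30.00 mGal
Δg_SB(B) = 982445.59 − 982638.66 + 0.3086×1226.7 − 0.04193×2.01×1226.7 = 82.10 mGal
Difference = 82.10 − (30.00) = 52.10 mGal

52.1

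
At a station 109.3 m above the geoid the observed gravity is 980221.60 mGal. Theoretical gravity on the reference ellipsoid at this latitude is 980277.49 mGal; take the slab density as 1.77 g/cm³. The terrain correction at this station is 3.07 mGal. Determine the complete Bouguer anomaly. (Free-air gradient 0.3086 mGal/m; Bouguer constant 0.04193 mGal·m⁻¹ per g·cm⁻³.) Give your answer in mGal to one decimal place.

-27.2

Free-air correction = 0.3086 × 109.3 = 33.73 mGal
Free-air anomaly = 980221.60 − 980277.49 + (33.73) = -22.16 mGal
Bouguer slab correction = 0.04193 × 1.77 × 109.3 = 8.11 mGal
Simple Bouguer anomaly = -22.16 − (8.11) = -30.27 mGal
Complete Bouguer anomaly = -30.27 + 3.07 = -27.20 mGal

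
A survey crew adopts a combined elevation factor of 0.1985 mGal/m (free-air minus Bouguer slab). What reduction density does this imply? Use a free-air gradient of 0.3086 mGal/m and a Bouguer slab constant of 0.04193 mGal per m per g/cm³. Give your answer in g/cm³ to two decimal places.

2.63

0.1985 = 0.3086 − 0.04193 × ρ
ρ = (0.3086 − 0.1985) / 0.04193 = 2.63 g/cm³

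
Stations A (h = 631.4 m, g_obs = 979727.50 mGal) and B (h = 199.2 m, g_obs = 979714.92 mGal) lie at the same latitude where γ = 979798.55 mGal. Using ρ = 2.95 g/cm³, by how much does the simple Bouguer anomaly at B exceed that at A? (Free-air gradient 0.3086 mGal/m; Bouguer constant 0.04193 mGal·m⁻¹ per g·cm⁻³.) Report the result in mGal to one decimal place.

-92.5

Δg_SB(A) = 979727.50 − 979798.55 + 0.3086×631.4 − 0.04193×2.95×631.4 = 45.70 mGal
Δg_SB(B) = 979714.92 − 979798.55 + 0.3086×199.2 − 0.04193×2.95×199.2 = -46.80 mGal
Difference = -46.80 − (45.70) = -92.50 mGal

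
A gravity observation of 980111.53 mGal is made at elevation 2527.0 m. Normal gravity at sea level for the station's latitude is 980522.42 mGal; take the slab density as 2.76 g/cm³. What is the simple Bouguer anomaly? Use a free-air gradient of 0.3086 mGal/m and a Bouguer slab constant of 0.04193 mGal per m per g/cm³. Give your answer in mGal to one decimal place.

76.5

Free-air correction = 0.3086 × 2527.0 = 779.83 mGal
Free-air anomaly = 980111.53 − 980522.42 + (779.83) = 368.94 mGal
Bouguer slab correction = 0.04193 × 2.76 × 2527.0 = 292.44 mGal
Simple Bouguer anomaly = 368.94 − (292.44) = 76.50 mGal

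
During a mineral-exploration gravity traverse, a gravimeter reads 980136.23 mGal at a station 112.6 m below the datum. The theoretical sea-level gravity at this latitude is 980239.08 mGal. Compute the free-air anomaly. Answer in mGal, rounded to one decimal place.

Free-air correction = 0.3086 × -112.6 = -34.75 mGal
Free-air anomaly = 980136.23 − 980239.08 + (-34.75) = -137.60 mGal

-137.6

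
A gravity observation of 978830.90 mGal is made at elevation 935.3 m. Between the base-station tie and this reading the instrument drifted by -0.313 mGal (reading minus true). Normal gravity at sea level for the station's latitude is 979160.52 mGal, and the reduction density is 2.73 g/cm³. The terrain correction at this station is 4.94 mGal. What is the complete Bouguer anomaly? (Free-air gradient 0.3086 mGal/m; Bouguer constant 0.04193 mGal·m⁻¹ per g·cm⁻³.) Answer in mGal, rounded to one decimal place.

-142.8

Drift-corrected reading = 978830.90 − (-0.313) = 978831.213 mGal
Free-air correction = 0.3086 × 935.3 = 288.63 mGal
Free-air anomaly = 978831.213 − 979160.52 + (288.63) = -40.677 mGal
Bouguer slab correction = 0.04193 × 2.73 × 935.3 = 107.06 mGal
Simple Bouguer anomaly = -40.677 − (107.06) = -147.737 mGal
Complete Bouguer anomaly = -147.737 + 4.94 = -142.797 mGal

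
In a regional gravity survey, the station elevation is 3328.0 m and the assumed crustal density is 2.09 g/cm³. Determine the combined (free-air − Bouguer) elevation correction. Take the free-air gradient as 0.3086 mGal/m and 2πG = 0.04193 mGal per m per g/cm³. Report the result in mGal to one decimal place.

Combined gradient = 0.3086 − 0.04193 × 2.09 = 0.2209663 mGal/m
Combined elevation correction = 0.2209663 × 3328.0 = 735.4 mGal

735.4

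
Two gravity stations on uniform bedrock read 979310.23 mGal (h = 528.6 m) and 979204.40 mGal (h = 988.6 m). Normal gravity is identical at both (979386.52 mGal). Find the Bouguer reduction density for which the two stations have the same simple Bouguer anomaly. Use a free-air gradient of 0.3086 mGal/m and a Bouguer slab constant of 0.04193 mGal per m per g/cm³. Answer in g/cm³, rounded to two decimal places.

Δg_obs = 979204.40 − 979310.23 = -105.83 mGal over Δh = 988.6 − 528.6 = 460.0 m
Equal Bouguer anomalies ⇒ Δg_obs + (0.3086 − 0.04193ρ)·Δh = 0
0.3086 − 0.04193ρ = −Δg_obs/Δh = 0.23007
ρ = (0.3086 − 0.23007) / 0.04193 = 1.87 g/cm³

1.87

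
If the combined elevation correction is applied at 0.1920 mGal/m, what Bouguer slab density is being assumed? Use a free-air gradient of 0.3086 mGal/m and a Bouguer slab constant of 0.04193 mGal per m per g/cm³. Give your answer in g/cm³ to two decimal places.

0.1920 = 0.3086 − 0.04193 × ρ
ρ = (0.3086 − 0.1920) / 0.04193 = 2.78 g/cm³

2.78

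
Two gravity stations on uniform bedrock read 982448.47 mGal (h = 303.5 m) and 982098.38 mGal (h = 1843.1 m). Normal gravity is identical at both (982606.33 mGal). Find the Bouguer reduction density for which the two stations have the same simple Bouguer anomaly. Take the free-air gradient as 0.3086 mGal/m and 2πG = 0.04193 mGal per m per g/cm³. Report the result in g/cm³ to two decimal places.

Δg_obs = 982098.38 − 982448.47 = -350.09 mGal over Δh = 1843.1 − 303.5 = 1539.6 m
Equal Bouguer anomalies ⇒ Δg_obs + (0.3086 − 0.04193ρ)·Δh = 0
0.3086 − 0.04193ρ = −Δg_obs/Δh = 0.22739
ρ = (0.3086 − 0.22739) / 0.04193 = 1.94 g/cm³

1.94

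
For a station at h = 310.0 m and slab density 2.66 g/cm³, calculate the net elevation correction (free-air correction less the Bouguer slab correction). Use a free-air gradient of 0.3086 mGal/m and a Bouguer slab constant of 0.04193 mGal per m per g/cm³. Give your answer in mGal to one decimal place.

Combined gradient = 0.3086 − 0.04193 × 2.66 = 0.1970662 mGal/m
Combined elevation correction = 0.1970662 × 310.0 = 61.1 mGal

61.1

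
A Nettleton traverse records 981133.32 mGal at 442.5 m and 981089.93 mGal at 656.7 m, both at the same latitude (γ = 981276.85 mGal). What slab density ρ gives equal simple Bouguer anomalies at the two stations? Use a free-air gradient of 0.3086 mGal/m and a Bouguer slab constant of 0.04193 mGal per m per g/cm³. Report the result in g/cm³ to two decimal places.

2.53

Δg_obs = 981089.93 − 981133.32 = -43.39 mGal over Δh = 656.7 − 442.5 = 214.2 m
Equal Bouguer anomalies ⇒ Δg_obs + (0.3086 − 0.04193ρ)·Δh = 0
0.3086 − 0.04193ρ = −Δg_obs/Δh = 0.20257
ρ = (0.3086 − 0.20257) / 0.04193 = 2.53 g/cm³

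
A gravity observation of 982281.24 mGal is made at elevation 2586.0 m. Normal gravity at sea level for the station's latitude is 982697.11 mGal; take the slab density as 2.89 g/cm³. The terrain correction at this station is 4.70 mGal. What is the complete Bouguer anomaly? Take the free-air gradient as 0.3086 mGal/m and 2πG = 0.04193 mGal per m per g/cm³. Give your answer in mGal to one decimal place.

Free-air correction = 0.3086 × 2586.0 = 798.04 mGal
Free-air anomaly = 982281.24 − 982697.11 + (798.04) = 382.17 mGal
Bouguer slab correction = 0.04193 × 2.89 × 2586.0 = 313.37 mGal
Simple Bouguer anomaly = 382.17 − (313.37) = 68.80 mGal
Complete Bouguer anomaly = 68.80 + 4.70 = 73.50 mGal

73.5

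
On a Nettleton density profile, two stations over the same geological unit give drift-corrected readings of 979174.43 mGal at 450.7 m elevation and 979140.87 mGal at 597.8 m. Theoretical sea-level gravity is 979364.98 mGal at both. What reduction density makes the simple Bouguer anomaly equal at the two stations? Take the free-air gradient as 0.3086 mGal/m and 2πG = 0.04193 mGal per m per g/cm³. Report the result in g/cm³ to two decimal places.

1.92

Δg_obs = 979140.87 − 979174.43 = -33.56 mGal over Δh = 597.8 − 450.7 = 147.1 m
Equal Bouguer anomalies ⇒ Δg_obs + (0.3086 − 0.04193ρ)·Δh = 0
0.3086 − 0.04193ρ = −Δg_obs/Δh = 0.22814
ρ = (0.3086 − 0.22814) / 0.04193 = 1.92 g/cm³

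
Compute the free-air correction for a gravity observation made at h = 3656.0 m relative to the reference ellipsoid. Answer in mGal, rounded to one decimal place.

1128.2

Free-air correction = 0.3086 × 3656.0 = 1128.2 mGal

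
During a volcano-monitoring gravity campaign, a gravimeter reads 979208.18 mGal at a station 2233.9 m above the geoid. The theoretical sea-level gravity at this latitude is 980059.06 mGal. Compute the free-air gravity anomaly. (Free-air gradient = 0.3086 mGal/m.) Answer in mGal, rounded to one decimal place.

-161.5

Free-air correction = 0.3086 × 2233.9 = 689.38 mGal
Free-air anomaly = 979208.18 − 980059.06 + (689.38) = -161.50 mGal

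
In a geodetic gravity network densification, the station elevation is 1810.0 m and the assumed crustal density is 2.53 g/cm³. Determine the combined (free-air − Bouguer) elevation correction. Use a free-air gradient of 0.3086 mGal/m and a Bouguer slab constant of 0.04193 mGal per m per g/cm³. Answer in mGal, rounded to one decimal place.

Combined gradient = 0.3086 − 0.04193 × 2.53 = 0.2025171 mGal/m
Combined elevation correction = 0.2025171 × 1810.0 = 366.6 mGal

366.6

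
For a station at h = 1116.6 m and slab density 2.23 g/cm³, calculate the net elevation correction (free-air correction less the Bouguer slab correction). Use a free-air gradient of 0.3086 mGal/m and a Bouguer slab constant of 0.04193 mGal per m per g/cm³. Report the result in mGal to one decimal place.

Combined gradient = 0.3086 − 0.04193 × 2.23 = 0.2150961 mGal/m
Combined elevation correction = 0.2150961 × 1116.6 = 240.2 mGal

240.2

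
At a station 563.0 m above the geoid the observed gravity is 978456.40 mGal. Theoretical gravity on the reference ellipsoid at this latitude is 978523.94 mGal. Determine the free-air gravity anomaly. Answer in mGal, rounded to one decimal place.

Free-air correction = 0.3086 × 563.0 = 173.74 mGal
Free-air anomaly = 978456.40 − 978523.94 + (173.74) = 106.20 mGal

106.2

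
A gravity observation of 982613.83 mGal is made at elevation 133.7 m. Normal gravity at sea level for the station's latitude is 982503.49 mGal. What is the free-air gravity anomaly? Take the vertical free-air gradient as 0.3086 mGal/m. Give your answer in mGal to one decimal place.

Free-air correction = 0.3086 × 133.7 = 41.26 mGal
Free-air anomaly = 982613.83 − 982503.49 + (41.26) = 151.60 mGal

151.6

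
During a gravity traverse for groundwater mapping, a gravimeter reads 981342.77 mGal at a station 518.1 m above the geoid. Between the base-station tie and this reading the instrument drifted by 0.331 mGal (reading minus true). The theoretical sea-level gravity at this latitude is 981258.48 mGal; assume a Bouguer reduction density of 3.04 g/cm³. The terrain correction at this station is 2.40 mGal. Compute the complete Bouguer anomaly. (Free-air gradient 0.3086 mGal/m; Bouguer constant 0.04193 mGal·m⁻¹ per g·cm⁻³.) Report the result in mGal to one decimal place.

180.2

Drift-corrected reading = 981342.77 − (0.331) = 981342.439 mGal
Free-air correction = 0.3086 × 518.1 = 159.89 mGal
Free-air anomaly = 981342.439 − 981258.48 + (159.89) = 243.849 mGal
Bouguer slab correction = 0.04193 × 3.04 × 518.1 = 66.04 mGal
Simple Bouguer anomaly = 243.849 − (66.04) = 177.809 mGal
Complete Bouguer anomaly = 177.809 + 2.40 = 180.209 mGal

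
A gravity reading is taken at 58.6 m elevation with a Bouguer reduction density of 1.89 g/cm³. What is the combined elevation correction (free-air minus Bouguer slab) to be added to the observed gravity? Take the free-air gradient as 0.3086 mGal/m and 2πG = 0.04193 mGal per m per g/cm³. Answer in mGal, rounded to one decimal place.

Combined gradient = 0.3086 − 0.04193 × 1.89 = 0.2293523 mGal/m
Combined elevation correction = 0.2293523 × 58.6 = 13.4 mGal

13.4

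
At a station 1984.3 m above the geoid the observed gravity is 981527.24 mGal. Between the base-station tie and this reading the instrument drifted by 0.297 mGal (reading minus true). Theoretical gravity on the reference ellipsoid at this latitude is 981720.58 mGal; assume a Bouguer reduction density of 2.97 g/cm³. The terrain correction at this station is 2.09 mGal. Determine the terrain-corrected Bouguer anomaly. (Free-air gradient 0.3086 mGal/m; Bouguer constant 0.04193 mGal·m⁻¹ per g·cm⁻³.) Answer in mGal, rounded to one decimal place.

173.7

Drift-corrected reading = 981527.24 − (0.297) = 981526.943 mGal
Free-air correction = 0.3086 × 1984.3 = 612.35 mGal
Free-air anomaly = 981526.943 − 981720.58 + (612.35) = 418.713 mGal
Bouguer slab correction = 0.04193 × 2.97 × 1984.3 = 247.11 mGal
Simple Bouguer anomaly = 418.713 − (247.11) = 171.603 mGal
Complete Bouguer anomaly = 171.603 + 2.09 = 173.693 mGal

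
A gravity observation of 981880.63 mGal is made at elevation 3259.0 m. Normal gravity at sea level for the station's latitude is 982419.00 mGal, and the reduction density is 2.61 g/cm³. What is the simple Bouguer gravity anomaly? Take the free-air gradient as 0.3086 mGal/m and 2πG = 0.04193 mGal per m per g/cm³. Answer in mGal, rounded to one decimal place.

110.7

Free-air correction = 0.3086 × 3259.0 = 1005.73 mGal
Free-air anomaly = 981880.63 − 982419.00 + (1005.73) = 467.36 mGal
Bouguer slab correction = 0.04193 × 2.61 × 3259.0 = 356.66 mGal
Simple Bouguer anomaly = 467.36 − (356.66) = 110.70 mGal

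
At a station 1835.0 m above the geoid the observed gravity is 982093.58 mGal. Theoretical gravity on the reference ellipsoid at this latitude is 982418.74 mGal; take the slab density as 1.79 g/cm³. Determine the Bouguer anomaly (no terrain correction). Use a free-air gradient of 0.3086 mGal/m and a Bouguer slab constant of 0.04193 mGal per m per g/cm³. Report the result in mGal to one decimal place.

Free-air correction = 0.3086 × 1835.0 = 566.28 mGal
Free-air anomaly = 982093.58 − 982418.74 + (566.28) = 241.12 mGal
Bouguer slab correction = 0.04193 × 1.79 × 1835.0 = 137.73 mGal
Simple Bouguer anomaly = 241.12 − (137.73) = 103.39 mGal

103.4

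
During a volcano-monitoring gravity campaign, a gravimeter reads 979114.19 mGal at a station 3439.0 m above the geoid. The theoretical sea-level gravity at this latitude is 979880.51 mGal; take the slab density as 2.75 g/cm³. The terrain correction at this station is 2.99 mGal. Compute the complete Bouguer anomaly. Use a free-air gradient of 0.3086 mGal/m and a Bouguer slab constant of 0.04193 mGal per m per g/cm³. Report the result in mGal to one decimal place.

-98.6

Free-air correction = 0.3086 × 3439.0 = 1061.28 mGal
Free-air anomaly = 979114.19 − 979880.51 + (1061.28) = 294.96 mGal
Bouguer slab correction = 0.04193 × 2.75 × 3439.0 = 396.54 mGal
Simple Bouguer anomaly = 294.96 − (396.54) = -101.58 mGal
Complete Bouguer anomaly = -101.58 + 2.99 = -98.59 mGal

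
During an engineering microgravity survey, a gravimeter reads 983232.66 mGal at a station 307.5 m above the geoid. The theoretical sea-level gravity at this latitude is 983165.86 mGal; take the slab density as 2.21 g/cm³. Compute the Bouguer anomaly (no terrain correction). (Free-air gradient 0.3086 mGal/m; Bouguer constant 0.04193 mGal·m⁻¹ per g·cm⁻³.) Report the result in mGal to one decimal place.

133.2

Free-air correction = 0.3086 × 307.5 = 94.89 mGal
Free-air anomaly = 983232.66 − 983165.86 + (94.89) = 161.69 mGal
Bouguer slab correction = 0.04193 × 2.21 × 307.5 = 28.49 mGal
Simple Bouguer anomaly = 161.69 − (28.49) = 133.20 mGal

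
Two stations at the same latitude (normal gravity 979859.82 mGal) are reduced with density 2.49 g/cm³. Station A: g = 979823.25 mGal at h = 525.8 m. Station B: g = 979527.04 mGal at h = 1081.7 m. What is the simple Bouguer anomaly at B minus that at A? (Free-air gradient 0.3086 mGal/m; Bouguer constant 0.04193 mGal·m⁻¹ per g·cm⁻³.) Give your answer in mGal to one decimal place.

Δg_SB(A) = 979823.25 − 979859.82 + 0.3086×525.8 − 0.04193×2.49×525.8 = 70.80 mGal
Δg_SB(B) = 979527.04 − 979859.82 + 0.3086×1081.7 − 0.04193×2.49×1081.7 = -111.90 mGal
Difference = -111.90 − (70.80) = -182.70 mGal

-182.7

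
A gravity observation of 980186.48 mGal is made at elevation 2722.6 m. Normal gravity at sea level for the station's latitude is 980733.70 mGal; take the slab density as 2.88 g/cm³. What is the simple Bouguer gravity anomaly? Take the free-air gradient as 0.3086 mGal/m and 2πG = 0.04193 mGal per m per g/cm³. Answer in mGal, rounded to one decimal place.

-35.8

Free-air correction = 0.3086 × 2722.6 = 840.19 mGal
Free-air anomaly = 980186.48 − 980733.70 + (840.19) = 292.97 mGal
Bouguer slab correction = 0.04193 × 2.88 × 2722.6 = 328.78 mGal
Simple Bouguer anomaly = 292.97 − (328.78) = -35.81 mGal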